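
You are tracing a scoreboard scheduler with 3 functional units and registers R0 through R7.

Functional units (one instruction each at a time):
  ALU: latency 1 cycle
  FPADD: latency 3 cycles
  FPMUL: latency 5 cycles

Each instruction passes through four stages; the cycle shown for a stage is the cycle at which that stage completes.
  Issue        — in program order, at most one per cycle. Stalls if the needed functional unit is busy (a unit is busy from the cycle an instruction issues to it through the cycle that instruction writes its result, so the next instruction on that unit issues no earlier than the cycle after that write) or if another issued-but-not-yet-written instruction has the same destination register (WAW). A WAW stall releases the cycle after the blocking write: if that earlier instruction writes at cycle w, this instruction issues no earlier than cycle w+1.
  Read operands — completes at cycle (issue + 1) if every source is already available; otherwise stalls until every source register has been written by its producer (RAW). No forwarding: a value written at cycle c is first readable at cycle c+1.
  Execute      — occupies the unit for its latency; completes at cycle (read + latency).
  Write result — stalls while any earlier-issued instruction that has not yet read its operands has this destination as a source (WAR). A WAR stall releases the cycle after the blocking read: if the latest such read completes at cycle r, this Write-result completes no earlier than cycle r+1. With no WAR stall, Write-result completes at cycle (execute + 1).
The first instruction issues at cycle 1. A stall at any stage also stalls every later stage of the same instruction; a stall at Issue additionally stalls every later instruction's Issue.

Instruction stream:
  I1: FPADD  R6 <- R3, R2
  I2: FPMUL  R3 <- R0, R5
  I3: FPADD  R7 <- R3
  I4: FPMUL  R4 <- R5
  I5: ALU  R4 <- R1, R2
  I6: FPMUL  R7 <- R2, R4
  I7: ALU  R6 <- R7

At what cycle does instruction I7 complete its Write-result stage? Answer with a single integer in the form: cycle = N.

cycle = 31

t=1  I1 issues→FPADD
t=2  I1 reads · I2 issues→FPMUL
t=3  I2 reads
t=5  I1 exec-done
t=6  I1 writes R6
t=7  I3 issues→FPADD
t=8  I2 exec-done
t=9  I2 writes R3
t=10  I3 reads · I4 issues→FPMUL
t=11  I4 reads
t=13  I3 exec-done
t=14  I3 writes R7
t=16  I4 exec-done
t=17  I4 writes R4
t=18  I5 issues→ALU
t=19  I5 reads · I6 issues→FPMUL
t=20  I5 exec-done
t=21  I5 writes R4
t=22  I6 reads · I7 issues→ALU
t=27  I6 exec-done
t=28  I6 writes R7
t=29  I7 reads
t=30  I7 exec-done
t=31  I7 writes R6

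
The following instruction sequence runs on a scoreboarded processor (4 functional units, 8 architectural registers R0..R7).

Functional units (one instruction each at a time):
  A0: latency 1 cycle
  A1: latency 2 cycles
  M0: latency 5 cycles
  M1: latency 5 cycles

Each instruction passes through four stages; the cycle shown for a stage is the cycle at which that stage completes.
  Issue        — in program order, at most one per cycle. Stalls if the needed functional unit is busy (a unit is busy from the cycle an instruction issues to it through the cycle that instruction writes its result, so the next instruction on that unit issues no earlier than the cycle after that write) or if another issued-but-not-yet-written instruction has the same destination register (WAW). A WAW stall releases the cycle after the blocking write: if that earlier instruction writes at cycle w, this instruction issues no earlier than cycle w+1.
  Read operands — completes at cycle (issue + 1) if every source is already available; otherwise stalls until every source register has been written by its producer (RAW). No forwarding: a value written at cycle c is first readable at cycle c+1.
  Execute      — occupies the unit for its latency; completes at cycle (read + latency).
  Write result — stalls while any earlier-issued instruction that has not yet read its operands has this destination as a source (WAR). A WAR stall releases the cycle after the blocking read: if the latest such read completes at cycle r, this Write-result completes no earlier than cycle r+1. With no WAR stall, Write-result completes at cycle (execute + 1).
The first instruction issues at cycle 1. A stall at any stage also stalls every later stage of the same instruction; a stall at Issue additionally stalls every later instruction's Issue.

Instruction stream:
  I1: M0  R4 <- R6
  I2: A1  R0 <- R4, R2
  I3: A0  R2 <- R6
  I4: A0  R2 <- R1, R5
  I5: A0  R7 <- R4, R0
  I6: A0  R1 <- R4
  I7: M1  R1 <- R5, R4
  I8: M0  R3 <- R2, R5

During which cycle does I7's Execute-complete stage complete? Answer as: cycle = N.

t=1  I1→M0
t=2  I1 RO; I2→A1
t=3  I3→A0
t=4  I3 RO
t=5  I3 EX
t=7  I1 EX
t=8  I1 WR R4
t=9  I2 RO
t=10  I3 WR R2
t=11  I2 EX; I4→A0
t=12  I2 WR R0; I4 RO
t=13  I4 EX
t=14  I4 WR R2
t=15  I5→A0
t=16  I5 RO
t=17  I5 EX
t=18  I5 WR R7
t=19  I6→A0
t=20  I6 RO
t=21  I6 EX
t=22  I6 WR R1
t=23  I7→M1
t=24  I7 RO; I8→M0
t=25  I8 RO
t=29  I7 EX
t=30  I7 WR R1; I8 EX
t=31  I8 WR R3

cycle = 29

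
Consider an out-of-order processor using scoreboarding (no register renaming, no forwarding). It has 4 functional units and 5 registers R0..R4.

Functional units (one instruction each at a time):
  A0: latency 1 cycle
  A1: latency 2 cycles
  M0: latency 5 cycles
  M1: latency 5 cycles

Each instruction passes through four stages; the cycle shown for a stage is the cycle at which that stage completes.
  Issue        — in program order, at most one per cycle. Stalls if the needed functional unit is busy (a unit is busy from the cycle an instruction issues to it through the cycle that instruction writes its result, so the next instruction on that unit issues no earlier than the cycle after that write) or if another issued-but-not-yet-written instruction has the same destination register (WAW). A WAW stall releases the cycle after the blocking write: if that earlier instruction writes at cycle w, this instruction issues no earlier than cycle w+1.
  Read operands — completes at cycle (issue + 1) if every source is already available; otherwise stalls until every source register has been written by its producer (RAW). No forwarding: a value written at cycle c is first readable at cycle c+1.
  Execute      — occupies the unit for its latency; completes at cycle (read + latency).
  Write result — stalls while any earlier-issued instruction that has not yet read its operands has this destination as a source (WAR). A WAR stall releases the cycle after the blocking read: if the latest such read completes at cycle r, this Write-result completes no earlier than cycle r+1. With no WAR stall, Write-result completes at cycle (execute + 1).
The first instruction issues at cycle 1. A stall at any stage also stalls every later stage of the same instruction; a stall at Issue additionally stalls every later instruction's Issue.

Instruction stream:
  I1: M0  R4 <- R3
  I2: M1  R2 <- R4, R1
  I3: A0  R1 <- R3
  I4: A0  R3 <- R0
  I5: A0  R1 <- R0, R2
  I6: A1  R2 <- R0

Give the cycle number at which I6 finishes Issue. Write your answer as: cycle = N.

cycle = 16

I1  is:1  ro:2  ex:7  wr:8
I2  is:2  ro:9  ex:14  wr:15  — RAW R4: wait I1 write@8
I3  is:3  ro:4  ex:5  wr:10  — WAR R1: wait I2 read@9
I4  is:11  ro:12  ex:13  wr:14  — struct: A0 busy until I3 writes@10
I5  is:15  ro:16  ex:17  wr:18  — struct: A0 busy until I4 writes@14
I6  is:16  ro:17  ex:19  wr:20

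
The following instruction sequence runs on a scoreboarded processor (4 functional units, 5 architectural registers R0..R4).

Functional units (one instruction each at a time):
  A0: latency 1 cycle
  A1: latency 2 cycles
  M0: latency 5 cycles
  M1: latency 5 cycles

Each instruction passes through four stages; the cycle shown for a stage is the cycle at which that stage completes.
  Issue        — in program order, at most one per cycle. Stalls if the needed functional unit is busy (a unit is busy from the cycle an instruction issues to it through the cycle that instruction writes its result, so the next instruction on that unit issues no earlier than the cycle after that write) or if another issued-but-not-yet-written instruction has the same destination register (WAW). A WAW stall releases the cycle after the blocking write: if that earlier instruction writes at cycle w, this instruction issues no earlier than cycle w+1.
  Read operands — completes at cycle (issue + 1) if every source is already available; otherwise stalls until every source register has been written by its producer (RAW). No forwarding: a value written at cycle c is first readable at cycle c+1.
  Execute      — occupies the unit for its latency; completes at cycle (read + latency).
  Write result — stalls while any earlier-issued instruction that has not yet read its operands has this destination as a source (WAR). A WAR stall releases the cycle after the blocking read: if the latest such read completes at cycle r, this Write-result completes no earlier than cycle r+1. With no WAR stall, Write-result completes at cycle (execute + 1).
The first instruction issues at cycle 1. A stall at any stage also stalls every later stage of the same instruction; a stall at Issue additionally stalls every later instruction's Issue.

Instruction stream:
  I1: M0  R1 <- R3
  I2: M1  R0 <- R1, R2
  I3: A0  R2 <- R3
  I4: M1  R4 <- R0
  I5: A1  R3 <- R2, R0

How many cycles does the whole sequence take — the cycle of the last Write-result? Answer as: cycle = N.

cycle = 23

  I1 | 1 | 2 | 7 | 8
  I2 | 2 | 9 | 14 | 15   RAW R1: wait I1 write@8
  I3 | 3 | 4 | 5 | 10   WAR R2: wait I2 read@9
  I4 | 16 | 17 | 22 | 23   struct: M1 busy until I2 writes@15
  I5 | 17 | 18 | 20 | 21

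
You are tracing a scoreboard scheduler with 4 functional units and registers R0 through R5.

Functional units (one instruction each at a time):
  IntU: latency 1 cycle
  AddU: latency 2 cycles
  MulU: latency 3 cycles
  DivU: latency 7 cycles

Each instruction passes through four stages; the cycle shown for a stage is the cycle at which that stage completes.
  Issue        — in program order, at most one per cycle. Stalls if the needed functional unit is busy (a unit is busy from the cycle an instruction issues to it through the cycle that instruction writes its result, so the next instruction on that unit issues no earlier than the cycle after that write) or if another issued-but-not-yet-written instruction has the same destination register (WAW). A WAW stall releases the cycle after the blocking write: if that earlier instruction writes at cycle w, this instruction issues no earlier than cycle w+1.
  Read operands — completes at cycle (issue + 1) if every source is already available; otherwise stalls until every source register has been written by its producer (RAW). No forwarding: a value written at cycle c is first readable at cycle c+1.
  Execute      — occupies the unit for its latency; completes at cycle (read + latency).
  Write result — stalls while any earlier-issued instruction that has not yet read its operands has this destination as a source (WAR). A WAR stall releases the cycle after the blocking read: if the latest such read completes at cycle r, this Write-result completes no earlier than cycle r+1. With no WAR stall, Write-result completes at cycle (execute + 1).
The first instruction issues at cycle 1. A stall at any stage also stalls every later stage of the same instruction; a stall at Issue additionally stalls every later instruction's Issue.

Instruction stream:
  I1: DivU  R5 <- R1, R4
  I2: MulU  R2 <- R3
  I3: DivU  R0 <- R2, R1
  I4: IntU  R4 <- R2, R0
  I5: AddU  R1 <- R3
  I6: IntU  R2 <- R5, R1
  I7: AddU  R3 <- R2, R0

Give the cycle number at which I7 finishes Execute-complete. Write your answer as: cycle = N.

c1: issue I1 (DivU)
c2: I1 read-ops; issue I2 (MulU)
c3: I2 read-ops
c6: I2 finished on MulU
c7: I2→R2
c9: I1 finished on DivU
c10: I1→R5
c11: issue I3 (DivU)
c12: I3 read-ops; issue I4 (IntU)
c13: issue I5 (AddU)
c14: I5 read-ops
c16: I5 finished on AddU
c17: I5→R1
c19: I3 finished on DivU
c20: I3→R0
c21: I4 read-ops
c22: I4 finished on IntU
c23: I4→R4
c24: issue I6 (IntU)
c25: I6 read-ops; issue I7 (AddU)
c26: I6 finished on IntU
c27: I6→R2
c28: I7 read-ops
c30: I7 finished on AddU
c31: I7→R3

cycle = 30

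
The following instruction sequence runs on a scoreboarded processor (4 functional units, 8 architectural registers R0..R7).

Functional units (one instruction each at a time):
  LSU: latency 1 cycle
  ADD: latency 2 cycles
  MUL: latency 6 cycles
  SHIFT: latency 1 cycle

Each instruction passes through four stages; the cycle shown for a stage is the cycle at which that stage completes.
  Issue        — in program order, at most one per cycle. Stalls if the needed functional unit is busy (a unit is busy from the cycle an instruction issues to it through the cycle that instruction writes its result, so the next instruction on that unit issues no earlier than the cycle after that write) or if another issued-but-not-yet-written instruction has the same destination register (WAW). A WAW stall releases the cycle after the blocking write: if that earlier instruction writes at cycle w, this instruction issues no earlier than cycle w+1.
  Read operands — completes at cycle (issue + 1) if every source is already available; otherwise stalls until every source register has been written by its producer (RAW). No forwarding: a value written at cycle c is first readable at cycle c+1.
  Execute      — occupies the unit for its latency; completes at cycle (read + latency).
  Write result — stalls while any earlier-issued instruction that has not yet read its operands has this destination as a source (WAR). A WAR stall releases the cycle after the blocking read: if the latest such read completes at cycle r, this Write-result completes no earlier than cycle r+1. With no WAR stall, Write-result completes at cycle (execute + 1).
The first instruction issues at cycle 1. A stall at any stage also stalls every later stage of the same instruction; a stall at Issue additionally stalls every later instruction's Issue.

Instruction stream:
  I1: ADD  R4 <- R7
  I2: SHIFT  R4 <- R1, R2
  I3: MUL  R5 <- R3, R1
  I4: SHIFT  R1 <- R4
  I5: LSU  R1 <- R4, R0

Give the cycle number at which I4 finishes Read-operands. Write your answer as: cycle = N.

cycle = 11

I1 -> (1, 2, 4, 5)
I2 -> (6, 7, 8, 9)  // WAW R4: wait I1 write@5
I3 -> (7, 8, 14, 15)
I4 -> (10, 11, 12, 13)  // struct: SHIFT busy until I2 writes@9
I5 -> (14, 15, 16, 17)  // WAW R1: wait I4 write@13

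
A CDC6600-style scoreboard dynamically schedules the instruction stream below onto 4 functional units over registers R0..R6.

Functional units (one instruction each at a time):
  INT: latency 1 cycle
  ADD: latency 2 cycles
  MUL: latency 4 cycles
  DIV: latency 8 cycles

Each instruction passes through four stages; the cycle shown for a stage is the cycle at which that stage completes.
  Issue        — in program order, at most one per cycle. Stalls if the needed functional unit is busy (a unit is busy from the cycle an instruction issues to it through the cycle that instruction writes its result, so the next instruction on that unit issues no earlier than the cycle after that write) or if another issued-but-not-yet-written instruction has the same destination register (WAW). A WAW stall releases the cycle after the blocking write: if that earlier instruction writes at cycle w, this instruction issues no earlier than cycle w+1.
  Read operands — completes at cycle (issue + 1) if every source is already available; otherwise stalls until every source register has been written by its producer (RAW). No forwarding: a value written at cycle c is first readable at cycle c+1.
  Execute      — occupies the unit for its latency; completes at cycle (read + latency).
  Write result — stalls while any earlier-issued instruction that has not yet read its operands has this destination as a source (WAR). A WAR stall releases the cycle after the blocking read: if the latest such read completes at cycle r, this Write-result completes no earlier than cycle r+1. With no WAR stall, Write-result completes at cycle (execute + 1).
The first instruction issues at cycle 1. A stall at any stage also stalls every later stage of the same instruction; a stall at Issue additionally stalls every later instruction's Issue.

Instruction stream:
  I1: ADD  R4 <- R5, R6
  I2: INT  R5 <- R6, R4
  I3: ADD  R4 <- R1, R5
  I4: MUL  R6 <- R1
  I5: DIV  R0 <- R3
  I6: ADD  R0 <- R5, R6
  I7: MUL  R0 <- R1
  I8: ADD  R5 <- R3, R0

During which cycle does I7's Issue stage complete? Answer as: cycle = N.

cycle = 24

I1 -> (1, 2, 4, 5)
I2 -> (2, 6, 7, 8)  // RAW R4: wait I1 write@5
I3 -> (6, 9, 11, 12)  // struct: ADD busy until I1 writes@5, RAW R5: wait I2 write@8
I4 -> (7, 8, 12, 13)
I5 -> (8, 9, 17, 18)
I6 -> (19, 20, 22, 23)  // WAW R0: wait I5 write@18
I7 -> (24, 25, 29, 30)  // WAW R0: wait I6 write@23
I8 -> (25, 31, 33, 34)  // RAW R0: wait I7 write@30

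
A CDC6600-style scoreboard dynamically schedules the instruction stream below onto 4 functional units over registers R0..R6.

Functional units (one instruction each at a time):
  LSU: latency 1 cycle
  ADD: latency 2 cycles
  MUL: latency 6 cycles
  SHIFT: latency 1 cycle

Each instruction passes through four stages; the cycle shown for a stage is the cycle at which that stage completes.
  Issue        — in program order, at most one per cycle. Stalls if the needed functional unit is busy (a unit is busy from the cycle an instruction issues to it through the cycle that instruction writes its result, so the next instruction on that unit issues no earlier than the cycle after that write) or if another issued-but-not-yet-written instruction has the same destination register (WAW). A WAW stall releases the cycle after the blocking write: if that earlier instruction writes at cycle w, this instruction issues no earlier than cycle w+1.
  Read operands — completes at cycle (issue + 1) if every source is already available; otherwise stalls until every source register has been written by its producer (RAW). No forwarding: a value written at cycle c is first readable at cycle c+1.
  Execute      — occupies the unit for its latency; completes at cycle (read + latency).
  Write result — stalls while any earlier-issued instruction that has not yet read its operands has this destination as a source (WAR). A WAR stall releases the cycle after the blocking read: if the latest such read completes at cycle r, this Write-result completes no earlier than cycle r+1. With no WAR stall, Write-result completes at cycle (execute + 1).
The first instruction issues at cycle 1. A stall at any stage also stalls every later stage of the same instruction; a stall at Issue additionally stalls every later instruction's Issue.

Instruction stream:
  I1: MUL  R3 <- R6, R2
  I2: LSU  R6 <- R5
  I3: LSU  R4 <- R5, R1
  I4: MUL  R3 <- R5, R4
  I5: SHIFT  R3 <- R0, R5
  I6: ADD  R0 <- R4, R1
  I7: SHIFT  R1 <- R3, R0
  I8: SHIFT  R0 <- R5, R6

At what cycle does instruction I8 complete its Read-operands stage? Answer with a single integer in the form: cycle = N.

cycle 1: issue I1 (MUL)
cycle 2: I1 read-ops, issue I2 (LSU)
cycle 3: I2 read-ops
cycle 4: I2 finished on LSU
cycle 5: I2→R6
cycle 6: issue I3 (LSU)
cycle 7: I3 read-ops
cycle 8: I1 finished on MUL, I3 finished on LSU
cycle 9: I1→R3, I3→R4
cycle 10: issue I4 (MUL)
cycle 11: I4 read-ops
cycle 17: I4 finished on MUL
cycle 18: I4→R3
cycle 19: issue I5 (SHIFT)
cycle 20: I5 read-ops, issue I6 (ADD)
cycle 21: I5 finished on SHIFT, I6 read-ops
cycle 22: I5→R3
cycle 23: I6 finished on ADD, issue I7 (SHIFT)
cycle 24: I6→R0
cycle 25: I7 read-ops
cycle 26: I7 finished on SHIFT
cycle 27: I7→R1
cycle 28: issue I8 (SHIFT)
cycle 29: I8 read-ops
cycle 30: I8 finished on SHIFT
cycle 31: I8→R0

cycle = 29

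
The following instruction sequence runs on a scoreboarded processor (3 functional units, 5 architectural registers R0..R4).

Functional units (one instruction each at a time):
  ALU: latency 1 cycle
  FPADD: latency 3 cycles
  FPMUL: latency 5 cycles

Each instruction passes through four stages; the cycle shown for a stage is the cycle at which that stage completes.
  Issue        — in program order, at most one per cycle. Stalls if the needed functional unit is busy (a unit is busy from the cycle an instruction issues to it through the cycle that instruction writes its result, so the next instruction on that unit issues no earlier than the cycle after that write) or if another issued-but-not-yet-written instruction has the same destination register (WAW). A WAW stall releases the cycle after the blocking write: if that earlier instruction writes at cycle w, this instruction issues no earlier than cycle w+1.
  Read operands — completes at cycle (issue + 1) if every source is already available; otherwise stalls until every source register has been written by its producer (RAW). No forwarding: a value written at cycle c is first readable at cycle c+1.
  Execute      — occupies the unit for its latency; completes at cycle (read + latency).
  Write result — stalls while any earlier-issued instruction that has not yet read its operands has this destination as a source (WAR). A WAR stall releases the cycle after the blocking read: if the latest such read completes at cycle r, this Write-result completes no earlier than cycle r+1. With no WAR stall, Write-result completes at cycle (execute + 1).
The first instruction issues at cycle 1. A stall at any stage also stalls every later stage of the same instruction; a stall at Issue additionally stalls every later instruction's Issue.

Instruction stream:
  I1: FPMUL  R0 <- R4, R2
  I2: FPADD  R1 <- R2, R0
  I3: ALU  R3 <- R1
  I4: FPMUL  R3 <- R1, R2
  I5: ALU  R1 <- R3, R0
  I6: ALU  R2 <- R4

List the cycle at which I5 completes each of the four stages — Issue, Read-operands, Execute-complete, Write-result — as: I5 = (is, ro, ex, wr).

I1 -> (1, 2, 7, 8)
I2 -> (2, 9, 12, 13)  // RAW R0: wait I1 write@8
I3 -> (3, 14, 15, 16)  // RAW R1: wait I2 write@13
I4 -> (17, 18, 23, 24)  // WAW R3: wait I3 write@16
I5 -> (18, 25, 26, 27)  // RAW R3: wait I4 write@24
I6 -> (28, 29, 30, 31)  // struct: ALU busy until I5 writes@27

I5 = (18, 25, 26, 27)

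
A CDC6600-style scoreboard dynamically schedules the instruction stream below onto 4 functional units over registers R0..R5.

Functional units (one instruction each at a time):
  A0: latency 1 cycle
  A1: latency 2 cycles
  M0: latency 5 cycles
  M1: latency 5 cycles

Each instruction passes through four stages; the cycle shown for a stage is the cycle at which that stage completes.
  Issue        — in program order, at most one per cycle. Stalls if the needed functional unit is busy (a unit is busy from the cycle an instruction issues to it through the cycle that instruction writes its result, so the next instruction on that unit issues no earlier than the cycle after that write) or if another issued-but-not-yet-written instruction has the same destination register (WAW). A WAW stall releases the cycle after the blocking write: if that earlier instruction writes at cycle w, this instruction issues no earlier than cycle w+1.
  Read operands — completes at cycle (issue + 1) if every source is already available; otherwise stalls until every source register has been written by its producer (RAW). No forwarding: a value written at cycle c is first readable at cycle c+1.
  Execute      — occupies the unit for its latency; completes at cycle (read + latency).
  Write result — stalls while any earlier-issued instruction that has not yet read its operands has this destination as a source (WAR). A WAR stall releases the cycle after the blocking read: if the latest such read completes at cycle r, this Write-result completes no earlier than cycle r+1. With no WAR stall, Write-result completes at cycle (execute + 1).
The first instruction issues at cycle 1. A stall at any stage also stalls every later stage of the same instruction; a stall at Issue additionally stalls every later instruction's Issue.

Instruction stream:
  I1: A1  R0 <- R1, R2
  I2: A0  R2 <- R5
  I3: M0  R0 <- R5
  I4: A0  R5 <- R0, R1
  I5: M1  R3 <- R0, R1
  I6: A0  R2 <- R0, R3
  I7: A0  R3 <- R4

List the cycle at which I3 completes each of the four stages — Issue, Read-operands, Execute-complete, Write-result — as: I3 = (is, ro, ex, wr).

t=1  issue I1 (A1)
t=2  I1 read-ops; issue I2 (A0)
t=3  I2 read-ops
t=4  I1 finished on A1; I2 finished on A0
t=5  I1→R0; I2→R2
t=6  issue I3 (M0)
t=7  I3 read-ops; issue I4 (A0)
t=8  issue I5 (M1)
t=12  I3 finished on M0
t=13  I3→R0
t=14  I4 read-ops; I5 read-ops
t=15  I4 finished on A0
t=16  I4→R5
t=17  issue I6 (A0)
t=19  I5 finished on M1
t=20  I5→R3
t=21  I6 read-ops
t=22  I6 finished on A0
t=23  I6→R2
t=24  issue I7 (A0)
t=25  I7 read-ops
t=26  I7 finished on A0
t=27  I7→R3

I3 = (6, 7, 12, 13)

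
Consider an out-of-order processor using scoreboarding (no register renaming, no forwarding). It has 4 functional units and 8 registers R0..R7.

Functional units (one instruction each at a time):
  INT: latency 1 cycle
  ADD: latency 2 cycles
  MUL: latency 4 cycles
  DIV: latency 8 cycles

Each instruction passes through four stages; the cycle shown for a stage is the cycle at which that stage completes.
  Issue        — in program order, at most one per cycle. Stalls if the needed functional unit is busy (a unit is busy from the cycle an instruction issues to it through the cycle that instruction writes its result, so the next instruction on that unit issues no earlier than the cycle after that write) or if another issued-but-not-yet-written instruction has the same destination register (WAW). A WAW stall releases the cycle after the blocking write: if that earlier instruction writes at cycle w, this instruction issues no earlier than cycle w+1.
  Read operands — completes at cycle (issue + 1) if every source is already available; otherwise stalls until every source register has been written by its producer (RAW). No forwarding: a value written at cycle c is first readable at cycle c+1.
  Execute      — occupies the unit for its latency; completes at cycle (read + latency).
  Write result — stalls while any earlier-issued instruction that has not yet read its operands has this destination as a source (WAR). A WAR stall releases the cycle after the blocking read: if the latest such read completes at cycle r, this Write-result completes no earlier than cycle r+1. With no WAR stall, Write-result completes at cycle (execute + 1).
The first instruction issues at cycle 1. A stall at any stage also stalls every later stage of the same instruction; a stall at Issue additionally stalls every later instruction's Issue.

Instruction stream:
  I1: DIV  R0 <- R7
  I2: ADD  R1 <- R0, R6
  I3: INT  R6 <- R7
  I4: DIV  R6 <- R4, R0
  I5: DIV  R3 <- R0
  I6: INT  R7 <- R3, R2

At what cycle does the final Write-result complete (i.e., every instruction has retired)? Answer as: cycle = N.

cycle = 38

I1 -> (1, 2, 10, 11)
I2 -> (2, 12, 14, 15)  // RAW R0: wait I1 write@11
I3 -> (3, 4, 5, 13)  // WAR R6: wait I2 read@12
I4 -> (14, 15, 23, 24)  // WAW R6: wait I3 write@13
I5 -> (25, 26, 34, 35)  // struct: DIV busy until I4 writes@24
I6 -> (26, 36, 37, 38)  // RAW R3: wait I5 write@35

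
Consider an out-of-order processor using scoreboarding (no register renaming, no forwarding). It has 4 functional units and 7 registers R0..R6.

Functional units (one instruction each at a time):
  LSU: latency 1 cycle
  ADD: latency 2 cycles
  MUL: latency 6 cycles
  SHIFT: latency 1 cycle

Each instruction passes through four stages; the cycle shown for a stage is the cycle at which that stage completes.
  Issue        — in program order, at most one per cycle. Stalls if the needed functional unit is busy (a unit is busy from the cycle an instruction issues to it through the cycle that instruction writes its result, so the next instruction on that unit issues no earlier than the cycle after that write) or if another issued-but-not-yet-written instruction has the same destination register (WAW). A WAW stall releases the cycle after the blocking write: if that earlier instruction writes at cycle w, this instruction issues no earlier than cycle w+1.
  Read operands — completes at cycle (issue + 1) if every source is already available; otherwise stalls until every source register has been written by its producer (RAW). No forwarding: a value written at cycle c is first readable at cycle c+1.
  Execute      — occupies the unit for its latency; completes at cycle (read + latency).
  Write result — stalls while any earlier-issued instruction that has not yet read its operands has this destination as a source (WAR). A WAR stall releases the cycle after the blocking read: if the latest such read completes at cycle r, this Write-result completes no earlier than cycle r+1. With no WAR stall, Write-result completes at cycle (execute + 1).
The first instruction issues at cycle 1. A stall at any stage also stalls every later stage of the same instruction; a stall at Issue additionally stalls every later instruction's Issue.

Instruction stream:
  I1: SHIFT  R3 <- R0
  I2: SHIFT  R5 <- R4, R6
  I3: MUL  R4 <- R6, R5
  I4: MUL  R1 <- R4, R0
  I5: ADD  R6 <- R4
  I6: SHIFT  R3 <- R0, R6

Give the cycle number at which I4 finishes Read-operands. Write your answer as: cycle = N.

[1] I1 issues→SHIFT
[2] I1 reads
[3] I1 exec-done
[4] I1 writes R3
[5] I2 issues→SHIFT
[6] I2 reads · I3 issues→MUL
[7] I2 exec-done
[8] I2 writes R5
[9] I3 reads
[15] I3 exec-done
[16] I3 writes R4
[17] I4 issues→MUL
[18] I4 reads · I5 issues→ADD
[19] I5 reads · I6 issues→SHIFT
[21] I5 exec-done
[22] I5 writes R6
[23] I6 reads
[24] I4 exec-done · I6 exec-done
[25] I4 writes R1 · I6 writes R3

cycle = 18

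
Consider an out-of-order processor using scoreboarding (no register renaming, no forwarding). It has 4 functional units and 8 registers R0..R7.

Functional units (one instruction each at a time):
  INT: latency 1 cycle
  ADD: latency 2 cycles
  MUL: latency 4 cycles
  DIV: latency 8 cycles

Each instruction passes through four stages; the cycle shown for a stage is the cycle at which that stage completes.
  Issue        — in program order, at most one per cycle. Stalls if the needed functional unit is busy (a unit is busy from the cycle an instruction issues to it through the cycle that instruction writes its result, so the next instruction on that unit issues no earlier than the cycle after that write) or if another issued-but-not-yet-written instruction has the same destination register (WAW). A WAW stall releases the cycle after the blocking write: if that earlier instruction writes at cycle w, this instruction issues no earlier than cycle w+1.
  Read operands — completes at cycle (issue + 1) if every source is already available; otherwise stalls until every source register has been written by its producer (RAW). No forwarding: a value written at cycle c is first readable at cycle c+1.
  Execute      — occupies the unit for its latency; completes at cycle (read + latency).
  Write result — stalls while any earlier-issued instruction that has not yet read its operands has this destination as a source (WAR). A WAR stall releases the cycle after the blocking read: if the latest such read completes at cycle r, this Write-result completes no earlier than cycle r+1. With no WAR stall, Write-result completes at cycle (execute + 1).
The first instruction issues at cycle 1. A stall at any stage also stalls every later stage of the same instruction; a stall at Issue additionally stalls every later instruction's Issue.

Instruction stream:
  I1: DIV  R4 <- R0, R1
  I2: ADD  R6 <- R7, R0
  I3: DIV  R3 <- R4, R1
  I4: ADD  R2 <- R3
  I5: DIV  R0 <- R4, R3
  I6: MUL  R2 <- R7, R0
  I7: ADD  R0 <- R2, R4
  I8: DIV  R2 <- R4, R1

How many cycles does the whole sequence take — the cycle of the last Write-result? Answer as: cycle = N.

cycle = 50

t=1  I1→DIV
t=2  I1 RO; I2→ADD
t=3  I2 RO
t=5  I2 EX
t=6  I2 WR R6
t=10  I1 EX
t=11  I1 WR R4
t=12  I3→DIV
t=13  I3 RO; I4→ADD
t=21  I3 EX
t=22  I3 WR R3
t=23  I4 RO; I5→DIV
t=24  I5 RO
t=25  I4 EX
t=26  I4 WR R2
t=27  I6→MUL
t=32  I5 EX
t=33  I5 WR R0
t=34  I6 RO; I7→ADD
t=38  I6 EX
t=39  I6 WR R2
t=40  I7 RO; I8→DIV
t=41  I8 RO
t=42  I7 EX
t=43  I7 WR R0
t=49  I8 EX
t=50  I8 WR R2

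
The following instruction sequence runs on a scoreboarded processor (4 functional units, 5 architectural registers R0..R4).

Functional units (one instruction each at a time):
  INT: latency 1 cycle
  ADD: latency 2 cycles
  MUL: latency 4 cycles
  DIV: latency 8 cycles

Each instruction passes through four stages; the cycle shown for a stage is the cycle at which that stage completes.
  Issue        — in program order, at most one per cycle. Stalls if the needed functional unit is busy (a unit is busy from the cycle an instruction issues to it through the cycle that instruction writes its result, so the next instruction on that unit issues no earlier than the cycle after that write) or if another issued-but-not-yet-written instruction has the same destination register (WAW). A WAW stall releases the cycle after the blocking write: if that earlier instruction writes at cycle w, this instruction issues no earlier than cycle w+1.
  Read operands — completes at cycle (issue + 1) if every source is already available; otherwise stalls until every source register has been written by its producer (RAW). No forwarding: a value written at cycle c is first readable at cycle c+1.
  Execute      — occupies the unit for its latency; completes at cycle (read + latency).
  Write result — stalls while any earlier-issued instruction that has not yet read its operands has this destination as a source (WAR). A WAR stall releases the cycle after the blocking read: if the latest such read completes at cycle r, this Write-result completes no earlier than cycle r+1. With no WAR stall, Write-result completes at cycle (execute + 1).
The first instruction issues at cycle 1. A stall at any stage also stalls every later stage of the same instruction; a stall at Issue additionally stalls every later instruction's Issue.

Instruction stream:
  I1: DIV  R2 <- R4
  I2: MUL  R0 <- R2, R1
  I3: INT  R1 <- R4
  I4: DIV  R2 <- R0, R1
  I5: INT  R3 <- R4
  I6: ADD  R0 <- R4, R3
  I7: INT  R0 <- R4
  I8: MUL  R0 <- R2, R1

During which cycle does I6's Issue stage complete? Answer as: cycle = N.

[1] I1→DIV
[2] I1 RO; I2→MUL
[3] I3→INT
[4] I3 RO
[5] I3 EX
[10] I1 EX
[11] I1 WR R2
[12] I2 RO; I4→DIV
[13] I3 WR R1
[14] I5→INT
[15] I5 RO
[16] I2 EX; I5 EX
[17] I2 WR R0; I5 WR R3
[18] I4 RO; I6→ADD
[19] I6 RO
[21] I6 EX
[22] I6 WR R0
[23] I7→INT
[24] I7 RO
[25] I7 EX
[26] I4 EX; I7 WR R0
[27] I4 WR R2; I8→MUL
[28] I8 RO
[32] I8 EX
[33] I8 WR R0

cycle = 18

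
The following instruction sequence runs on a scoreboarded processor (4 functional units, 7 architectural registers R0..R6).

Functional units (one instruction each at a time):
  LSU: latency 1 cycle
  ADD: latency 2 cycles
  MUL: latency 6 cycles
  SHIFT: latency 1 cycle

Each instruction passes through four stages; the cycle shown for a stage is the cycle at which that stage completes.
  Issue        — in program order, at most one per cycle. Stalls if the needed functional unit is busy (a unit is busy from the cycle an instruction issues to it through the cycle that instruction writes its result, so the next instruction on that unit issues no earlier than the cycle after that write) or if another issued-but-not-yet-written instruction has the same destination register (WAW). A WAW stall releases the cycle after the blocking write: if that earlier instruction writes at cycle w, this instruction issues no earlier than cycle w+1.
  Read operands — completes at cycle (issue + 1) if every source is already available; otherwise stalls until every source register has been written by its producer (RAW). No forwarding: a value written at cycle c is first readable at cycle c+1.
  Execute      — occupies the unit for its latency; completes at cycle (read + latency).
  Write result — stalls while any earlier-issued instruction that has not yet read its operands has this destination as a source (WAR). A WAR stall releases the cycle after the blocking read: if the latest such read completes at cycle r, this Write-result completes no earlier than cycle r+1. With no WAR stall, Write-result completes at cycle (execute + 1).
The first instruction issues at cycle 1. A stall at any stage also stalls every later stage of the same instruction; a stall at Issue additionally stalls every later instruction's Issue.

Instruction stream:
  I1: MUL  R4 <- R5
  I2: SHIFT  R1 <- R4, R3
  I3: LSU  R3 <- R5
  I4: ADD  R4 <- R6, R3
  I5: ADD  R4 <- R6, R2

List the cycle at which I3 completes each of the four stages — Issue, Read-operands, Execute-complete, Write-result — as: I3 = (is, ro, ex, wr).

I1  is:1  ro:2  ex:8  wr:9
I2  is:2  ro:10  ex:11  wr:12  — RAW R4: wait I1 write@9
I3  is:3  ro:4  ex:5  wr:11  — WAR R3: wait I2 read@10
I4  is:10  ro:12  ex:14  wr:15  — WAW R4: wait I1 write@9, RAW R3: wait I3 write@11
I5  is:16  ro:17  ex:19  wr:20  — struct: ADD busy until I4 writes@15

I3 = (3, 4, 5, 11)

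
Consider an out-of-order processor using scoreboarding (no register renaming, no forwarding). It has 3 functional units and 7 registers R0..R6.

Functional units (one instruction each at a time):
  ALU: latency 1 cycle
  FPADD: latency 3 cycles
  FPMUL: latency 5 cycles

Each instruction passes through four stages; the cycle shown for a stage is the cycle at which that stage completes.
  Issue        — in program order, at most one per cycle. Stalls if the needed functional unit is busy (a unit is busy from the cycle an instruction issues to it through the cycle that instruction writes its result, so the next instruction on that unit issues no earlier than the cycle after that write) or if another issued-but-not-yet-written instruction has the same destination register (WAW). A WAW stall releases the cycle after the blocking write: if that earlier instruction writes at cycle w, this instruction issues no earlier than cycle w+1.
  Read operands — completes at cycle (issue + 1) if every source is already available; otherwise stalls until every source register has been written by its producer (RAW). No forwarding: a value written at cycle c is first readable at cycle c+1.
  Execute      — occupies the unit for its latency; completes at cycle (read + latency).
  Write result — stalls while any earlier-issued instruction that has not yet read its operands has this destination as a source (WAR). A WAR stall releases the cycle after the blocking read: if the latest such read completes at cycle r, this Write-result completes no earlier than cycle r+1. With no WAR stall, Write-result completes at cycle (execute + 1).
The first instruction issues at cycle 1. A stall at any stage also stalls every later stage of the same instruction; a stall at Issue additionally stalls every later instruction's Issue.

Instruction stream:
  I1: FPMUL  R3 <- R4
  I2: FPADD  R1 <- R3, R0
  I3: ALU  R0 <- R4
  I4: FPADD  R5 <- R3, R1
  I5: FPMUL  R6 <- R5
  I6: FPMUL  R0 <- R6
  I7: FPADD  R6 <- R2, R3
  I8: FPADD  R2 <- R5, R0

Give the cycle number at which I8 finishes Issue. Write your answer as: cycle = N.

cycle = 34

I1  is:1  ro:2  ex:7  wr:8
I2  is:2  ro:9  ex:12  wr:13  — RAW R3: wait I1 write@8
I3  is:3  ro:4  ex:5  wr:10  — WAR R0: wait I2 read@9
I4  is:14  ro:15  ex:18  wr:19  — struct: FPADD busy until I2 writes@13
I5  is:15  ro:20  ex:25  wr:26  — RAW R5: wait I4 write@19
I6  is:27  ro:28  ex:33  wr:34  — struct: FPMUL busy until I5 writes@26
I7  is:28  ro:29  ex:32  wr:33
I8  is:34  ro:35  ex:38  wr:39  — struct: FPADD busy until I7 writes@33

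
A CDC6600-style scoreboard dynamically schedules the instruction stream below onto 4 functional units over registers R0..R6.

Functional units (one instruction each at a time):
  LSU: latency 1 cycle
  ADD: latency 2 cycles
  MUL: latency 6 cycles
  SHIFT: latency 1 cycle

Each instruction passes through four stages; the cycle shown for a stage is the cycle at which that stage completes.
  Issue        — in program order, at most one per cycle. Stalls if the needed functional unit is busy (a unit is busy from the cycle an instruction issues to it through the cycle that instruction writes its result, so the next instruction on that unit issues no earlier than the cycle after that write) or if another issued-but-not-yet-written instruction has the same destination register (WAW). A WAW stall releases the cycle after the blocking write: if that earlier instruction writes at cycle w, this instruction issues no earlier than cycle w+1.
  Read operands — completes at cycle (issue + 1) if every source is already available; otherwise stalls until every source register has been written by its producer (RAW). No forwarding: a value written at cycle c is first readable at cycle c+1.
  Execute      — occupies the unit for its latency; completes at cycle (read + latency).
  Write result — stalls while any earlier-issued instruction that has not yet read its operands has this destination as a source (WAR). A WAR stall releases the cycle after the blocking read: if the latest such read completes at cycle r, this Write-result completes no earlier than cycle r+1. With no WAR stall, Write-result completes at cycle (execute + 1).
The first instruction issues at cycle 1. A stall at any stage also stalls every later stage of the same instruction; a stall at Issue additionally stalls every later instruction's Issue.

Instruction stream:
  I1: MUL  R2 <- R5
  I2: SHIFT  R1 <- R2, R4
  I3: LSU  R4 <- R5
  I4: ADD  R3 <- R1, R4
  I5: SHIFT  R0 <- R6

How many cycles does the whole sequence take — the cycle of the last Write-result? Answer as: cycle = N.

[I1] 1/2/8/9
[I2] 2/10/11/12  (RAW R2: wait I1 write@9)
[I3] 3/4/5/11  (WAR R4: wait I2 read@10)
[I4] 4/13/15/16  (RAW R1: wait I2 write@12)
[I5] 13/14/15/16  (struct: SHIFT busy until I2 writes@12)

cycle = 16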